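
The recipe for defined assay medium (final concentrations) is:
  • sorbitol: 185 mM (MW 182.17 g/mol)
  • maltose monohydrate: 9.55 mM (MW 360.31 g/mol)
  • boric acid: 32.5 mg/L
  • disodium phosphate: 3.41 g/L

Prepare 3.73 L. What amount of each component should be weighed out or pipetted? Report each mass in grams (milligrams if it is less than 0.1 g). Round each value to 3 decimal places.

sorbitol 125.706 g; maltose monohydrate 12.835 g; boric acid 0.121 g; disodium phosphate 12.719 g

Scale factor relative to 1 L: 3.73.
sorbitol: 185 mmol/L × 182.17 g/mol × 3.73 L ÷ 1000 = 125.706 g
maltose monohydrate: 9.55 mmol/L × 360.31 g/mol × 3.73 L ÷ 1000 = 12.835 g
boric acid: 32.5 mg/L × 3.73 L = 121.225 mg = 0.121 g
disodium phosphate: 3.41 g/L × 3.73 L = 12.719 g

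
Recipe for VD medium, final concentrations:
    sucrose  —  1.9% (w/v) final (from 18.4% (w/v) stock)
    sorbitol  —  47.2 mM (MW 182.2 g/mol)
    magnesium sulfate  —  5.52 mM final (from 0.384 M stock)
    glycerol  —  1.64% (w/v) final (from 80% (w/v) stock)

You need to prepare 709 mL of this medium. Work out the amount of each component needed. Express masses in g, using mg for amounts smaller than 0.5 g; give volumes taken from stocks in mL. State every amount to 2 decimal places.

sucrose 73.21 mL; sorbitol 6.10 g; magnesium sulfate 10.19 mL; glycerol 14.53 mL

Target volume = 709 mL = 0.709 L.
sucrose: V = C2·V2/C1 = 1.9% ÷ 18.4% × 709 mL = 73.21 mL
sorbitol: 47.2 mmol/L × 182.2 g/mol × 0.709 L ÷ 1000 = 6.10 g
magnesium sulfate: C1V1 = C2V2 → 5.52 mM × 709 mL ÷ 384 mM = 10.19 mL
glycerol: V = C2·V2/C1 = 1.64% ÷ 80% × 709 mL = 14.53 mL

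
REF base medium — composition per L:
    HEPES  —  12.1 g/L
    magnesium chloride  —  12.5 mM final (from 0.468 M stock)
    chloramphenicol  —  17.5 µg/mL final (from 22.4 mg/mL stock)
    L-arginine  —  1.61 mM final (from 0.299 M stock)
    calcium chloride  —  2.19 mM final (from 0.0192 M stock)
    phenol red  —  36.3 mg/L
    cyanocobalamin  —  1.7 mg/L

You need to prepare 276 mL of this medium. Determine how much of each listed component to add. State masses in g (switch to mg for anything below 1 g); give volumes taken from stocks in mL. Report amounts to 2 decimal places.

Target volume = 276 mL = 0.276 L.
HEPES: 12.1 g/L × 0.276 L = 3.34 g
magnesium chloride: dilute stock: 12.5 mM × 276 mL ÷ 468 mM = 7.37 mL
chloramphenicol: C1V1 = C2V2 → 17.5 µg/mL × 276 mL ÷ 22400 µg/mL = 0.22 mL
L-arginine: dilute stock: 1.61 mM × 276 mL ÷ 299 mM = 1.49 mL
calcium chloride: C1V1 = C2V2 → 2.19 mM × 276 mL ÷ 19.2 mM = 31.48 mL
phenol red: 36.3 mg/L × 0.276 L = 10.02 mg
cyanocobalamin: 1.7 mg/L × 0.276 L = 0.47 mg

HEPES 3.34 g; magnesium chloride 7.37 mL; chloramphenicol 0.22 mL; L-arginine 1.49 mL; calcium chloride 31.48 mL; phenol red 10.02 mg; cyanocobalamin 0.47 mg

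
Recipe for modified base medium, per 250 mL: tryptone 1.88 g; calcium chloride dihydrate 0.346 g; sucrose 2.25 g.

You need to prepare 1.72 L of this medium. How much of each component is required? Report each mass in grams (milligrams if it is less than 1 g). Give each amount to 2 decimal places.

tryptone 12.93 g; calcium chloride dihydrate 2.38 g; sucrose 15.48 g

Scale factor = 1720 mL / 250 mL = 6.88.
tryptone: 1.88 g × (1720 mL / 250 mL) = 12.93 g
calcium chloride dihydrate: 0.346 g × (1720 mL / 250 mL) = 2.38 g
sucrose: 2.25 g × (1720 mL / 250 mL) = 15.48 g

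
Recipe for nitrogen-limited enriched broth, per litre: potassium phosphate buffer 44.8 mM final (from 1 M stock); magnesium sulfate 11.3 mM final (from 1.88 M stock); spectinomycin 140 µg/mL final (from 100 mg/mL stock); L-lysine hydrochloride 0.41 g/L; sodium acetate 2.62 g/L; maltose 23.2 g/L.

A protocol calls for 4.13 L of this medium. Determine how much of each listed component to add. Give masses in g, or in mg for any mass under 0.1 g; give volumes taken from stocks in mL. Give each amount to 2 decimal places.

Working volume: 4.13 L.
potassium phosphate buffer: C1V1 = C2V2 → 44.8 mM × 4130 mL ÷ 1000 mM = 185.02 mL
magnesium sulfate: V = C2·V2/C1 = 11.3 mM × 4130 mL ÷ 1880 mM = 24.82 mL
spectinomycin: C1V1 = C2V2 → 140 µg/mL × 4130 mL ÷ 100000 µg/mL = 5.78 mL
L-lysine hydrochloride: 0.41 g/L × 4.13 L = 1.69 g
sodium acetate: 2.62 g/L × 4.13 L = 10.82 g
maltose: 23.2 g/L × 4.13 L = 95.82 g

potassium phosphate buffer 185.02 mL; magnesium sulfate 24.82 mL; spectinomycin 5.78 mL; L-lysine hydrochloride 1.69 g; sodium acetate 10.82 g; maltose 95.82 g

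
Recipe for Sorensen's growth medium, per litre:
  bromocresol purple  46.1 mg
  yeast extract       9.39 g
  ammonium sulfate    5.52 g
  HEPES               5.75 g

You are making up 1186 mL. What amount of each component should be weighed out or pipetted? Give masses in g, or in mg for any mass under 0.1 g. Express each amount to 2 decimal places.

Ratio of target to recipe volume: 1186 / 1000 = 1.186.
bromocresol purple: 46.1 mg × (1186 mL / 1000 mL) = 54.67 mg
yeast extract: 9.39 g × (1186 mL / 1000 mL) = 11.14 g
ammonium sulfate: 5.52 g × (1186 mL / 1000 mL) = 6.55 g
HEPES: 5.75 g × (1186 mL / 1000 mL) = 6.82 g

bromocresol purple 54.67 mg; yeast extract 11.14 g; ammonium sulfate 6.55 g; HEPES 6.82 g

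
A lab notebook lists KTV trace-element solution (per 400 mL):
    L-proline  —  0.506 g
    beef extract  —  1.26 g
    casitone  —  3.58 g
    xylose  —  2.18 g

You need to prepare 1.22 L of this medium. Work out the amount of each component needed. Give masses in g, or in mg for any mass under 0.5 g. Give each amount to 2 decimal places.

L-proline 1.54 g; beef extract 3.84 g; casitone 10.92 g; xylose 6.65 g

Scale factor = 1220 mL / 400 mL = 3.05.
L-proline: 0.506 g × (1220 mL / 400 mL) = 1.54 g
beef extract: 1.26 g × (1220 mL / 400 mL) = 3.84 g
casitone: 3.58 g × (1220 mL / 400 mL) = 10.92 g
xylose: 2.18 g × (1220 mL / 400 mL) = 6.65 g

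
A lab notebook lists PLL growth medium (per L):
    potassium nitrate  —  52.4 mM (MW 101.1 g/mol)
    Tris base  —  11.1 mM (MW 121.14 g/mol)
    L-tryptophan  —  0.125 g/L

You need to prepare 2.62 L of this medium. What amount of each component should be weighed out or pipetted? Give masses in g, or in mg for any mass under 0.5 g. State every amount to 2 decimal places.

potassium nitrate 13.88 g; Tris base 3.52 g; L-tryptophan 327.50 mg

Scale factor relative to 1 L: 2.62.
potassium nitrate: 52.4 mmol/L × 101.1 g/mol × 2.62 L ÷ 1000 = 13.88 g
Tris base: 11.1 mmol/L × 121.14 g/mol × 2.62 L ÷ 1000 = 3.52 g
L-tryptophan: 0.125 g/L × 2.62 L = 0.3275 g = 327.50 mg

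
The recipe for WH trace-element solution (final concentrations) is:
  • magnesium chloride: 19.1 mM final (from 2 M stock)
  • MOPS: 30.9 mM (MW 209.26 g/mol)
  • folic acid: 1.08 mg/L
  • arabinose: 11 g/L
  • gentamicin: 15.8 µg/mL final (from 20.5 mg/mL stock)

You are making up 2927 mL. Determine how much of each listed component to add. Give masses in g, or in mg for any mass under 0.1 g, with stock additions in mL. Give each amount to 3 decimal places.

Scale factor relative to 1 L: 2.927.
magnesium chloride: C1V1 = C2V2 → 19.1 mM × 2927 mL ÷ 2000 mM = 27.953 mL
MOPS: 30.9 mmol/L × 209.26 g/mol × 2.927 L ÷ 1000 = 18.926 g
folic acid: 1.08 mg/L × 2.927 L = 3.161 mg
arabinose: 11 g/L × 2.927 L = 32.197 g
gentamicin: V = C2·V2/C1 = 15.8 µg/mL × 2927 mL ÷ 20500 µg/mL = 2.256 mL

magnesium chloride 27.953 mL; MOPS 18.926 g; folic acid 3.161 mg; arabinose 32.197 g; gentamicin 2.256 mL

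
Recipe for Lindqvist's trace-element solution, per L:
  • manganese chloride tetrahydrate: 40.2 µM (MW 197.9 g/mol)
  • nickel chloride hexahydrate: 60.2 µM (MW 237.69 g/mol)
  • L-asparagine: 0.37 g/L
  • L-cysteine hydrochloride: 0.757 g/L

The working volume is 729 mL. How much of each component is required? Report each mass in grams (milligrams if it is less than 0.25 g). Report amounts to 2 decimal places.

Scale factor relative to 1 L: 0.729.
manganese chloride tetrahydrate: 40.2 µmol/L × 197.9 g/mol × 0.729 L ÷ 1000 = 5.80 mg
nickel chloride hexahydrate: 60.2 µmol/L × 237.69 g/mol × 0.729 L ÷ 1000 = 10.43 mg
L-asparagine: 0.37 g/L × 0.729 L = 0.27 g
L-cysteine hydrochloride: 0.757 g/L × 0.729 L = 0.55 g

manganese chloride tetrahydrate 5.80 mg; nickel chloride hexahydrate 10.43 mg; L-asparagine 0.27 g; L-cysteine hydrochloride 0.55 g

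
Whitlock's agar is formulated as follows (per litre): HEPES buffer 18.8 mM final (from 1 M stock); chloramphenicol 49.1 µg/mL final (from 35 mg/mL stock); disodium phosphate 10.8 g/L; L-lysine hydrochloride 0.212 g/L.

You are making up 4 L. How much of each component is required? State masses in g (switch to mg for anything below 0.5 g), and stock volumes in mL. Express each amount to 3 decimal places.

HEPES buffer 75.200 mL; chloramphenicol 5.611 mL; disodium phosphate 43.200 g; L-lysine hydrochloride 0.848 g

Working volume: 4 L.
HEPES buffer: dilute stock: 18.8 mM × 4000 mL ÷ 1000 mM = 75.200 mL
chloramphenicol: V = C2·V2/C1 = 49.1 µg/mL × 4000 mL ÷ 35000 µg/mL = 5.611 mL
disodium phosphate: 10.8 g/L × 4 L = 43.200 g
L-lysine hydrochloride: 0.212 g/L × 4 L = 0.848 g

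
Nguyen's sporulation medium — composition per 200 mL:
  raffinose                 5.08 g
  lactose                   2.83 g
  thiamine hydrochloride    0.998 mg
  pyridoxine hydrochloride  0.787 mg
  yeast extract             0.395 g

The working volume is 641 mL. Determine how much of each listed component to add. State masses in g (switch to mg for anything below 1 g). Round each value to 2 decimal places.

Ratio of target to recipe volume: 641 / 200 = 3.205.
raffinose: 5.08 g × (641 mL / 200 mL) = 16.28 g
lactose: 2.83 g × (641 mL / 200 mL) = 9.07 g
thiamine hydrochloride: 0.998 mg × (641 mL / 200 mL) = 3.20 mg
pyridoxine hydrochloride: 0.787 mg × (641 mL / 200 mL) = 2.52 mg
yeast extract: 0.395 g × (641 mL / 200 mL) = 1.27 g

raffinose 16.28 g; lactose 9.07 g; thiamine hydrochloride 3.20 mg; pyridoxine hydrochloride 2.52 mg; yeast extract 1.27 g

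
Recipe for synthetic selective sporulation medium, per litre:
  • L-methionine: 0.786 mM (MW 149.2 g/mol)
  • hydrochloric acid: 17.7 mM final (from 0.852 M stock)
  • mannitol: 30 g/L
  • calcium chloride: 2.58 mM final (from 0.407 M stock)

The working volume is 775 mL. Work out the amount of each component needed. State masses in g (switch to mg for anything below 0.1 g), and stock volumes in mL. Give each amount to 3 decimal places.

Target volume = 775 mL = 0.775 L.
L-methionine: 0.786 mmol/L × 149.2 mg/mmol × 0.775 L = 90.885 mg
hydrochloric acid: V = C2·V2/C1 = 17.7 mM × 775 mL ÷ 852 mM = 16.100 mL
mannitol: 30 g/L × 0.775 L = 23.250 g
calcium chloride: C1V1 = C2V2 → 2.58 mM × 775 mL ÷ 407 mM = 4.913 mL

L-methionine 90.885 mg; hydrochloric acid 16.100 mL; mannitol 23.250 g; calcium chloride 4.913 mL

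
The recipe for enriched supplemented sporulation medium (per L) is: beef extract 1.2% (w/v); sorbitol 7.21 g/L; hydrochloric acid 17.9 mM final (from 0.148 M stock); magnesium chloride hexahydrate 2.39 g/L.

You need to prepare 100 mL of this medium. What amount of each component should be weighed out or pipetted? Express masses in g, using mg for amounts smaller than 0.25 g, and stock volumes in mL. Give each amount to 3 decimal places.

Target volume = 100 mL = 0.1 L.
beef extract: 1.2% w/v = 12 g/L → 12 × 0.1 L = 1.200 g
sorbitol: 7.21 g/L × 0.1 L = 0.721 g
hydrochloric acid: V = C2·V2/C1 = 17.9 mM × 100 mL ÷ 148 mM = 12.095 mL
magnesium chloride hexahydrate: 2.39 g/L × 0.1 L = 0.239 g = 239.000 mg

beef extract 1.200 g; sorbitol 0.721 g; hydrochloric acid 12.095 mL; magnesium chloride hexahydrate 239.000 mg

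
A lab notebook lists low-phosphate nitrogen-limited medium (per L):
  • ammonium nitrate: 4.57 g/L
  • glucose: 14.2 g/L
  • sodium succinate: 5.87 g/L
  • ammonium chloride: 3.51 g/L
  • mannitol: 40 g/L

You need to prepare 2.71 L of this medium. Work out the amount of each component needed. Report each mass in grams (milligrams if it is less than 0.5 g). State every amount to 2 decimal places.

Working volume: 2.71 L.
ammonium nitrate: 4.57 g/L × 2.71 L = 12.38 g
glucose: 14.2 g/L × 2.71 L = 38.48 g
sodium succinate: 5.87 g/L × 2.71 L = 15.91 g
ammonium chloride: 3.51 g/L × 2.71 L = 9.51 g
mannitol: 40 g/L × 2.71 L = 108.40 g

ammonium nitrate 12.38 g; glucose 38.48 g; sodium succinate 15.91 g; ammonium chloride 9.51 g; mannitol 108.40 g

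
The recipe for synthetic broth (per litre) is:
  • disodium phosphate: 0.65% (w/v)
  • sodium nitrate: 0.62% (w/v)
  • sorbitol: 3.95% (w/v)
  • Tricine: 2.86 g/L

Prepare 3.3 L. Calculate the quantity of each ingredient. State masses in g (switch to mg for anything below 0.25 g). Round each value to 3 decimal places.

Scale factor relative to 1 L: 3.3.
disodium phosphate: 0.65 g per 100 mL × 3300 mL ÷ 100 = 21.450 g
sodium nitrate: 0.62% w/v = 6.2 g/L → 6.2 × 3.3 L = 20.460 g
sorbitol: 3.95 g per 100 mL × 3300 mL ÷ 100 = 130.350 g
Tricine: 2.86 g/L × 3.3 L = 9.438 g

disodium phosphate 21.450 g; sodium nitrate 20.460 g; sorbitol 130.350 g; Tricine 9.438 g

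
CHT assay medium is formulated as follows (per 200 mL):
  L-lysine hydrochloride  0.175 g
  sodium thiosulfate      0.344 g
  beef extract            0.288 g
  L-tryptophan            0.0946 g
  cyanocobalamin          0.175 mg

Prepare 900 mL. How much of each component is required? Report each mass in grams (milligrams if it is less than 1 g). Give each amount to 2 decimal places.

Scale factor = 900 mL / 200 mL = 4.5.
L-lysine hydrochloride: 0.175 g × (900 mL / 200 mL) = 0.7875 g = 787.50 mg
sodium thiosulfate: 0.344 g × (900 mL / 200 mL) = 1.55 g
beef extract: 0.288 g × (900 mL / 200 mL) = 1.30 g
L-tryptophan: 0.0946 g × (900 mL / 200 mL) = 0.4257 g = 425.70 mg
cyanocobalamin: 0.175 mg × (900 mL / 200 mL) = 0.79 mg

L-lysine hydrochloride 787.50 mg; sodium thiosulfate 1.55 g; beef extract 1.30 g; L-tryptophan 425.70 mg; cyanocobalamin 0.79 mg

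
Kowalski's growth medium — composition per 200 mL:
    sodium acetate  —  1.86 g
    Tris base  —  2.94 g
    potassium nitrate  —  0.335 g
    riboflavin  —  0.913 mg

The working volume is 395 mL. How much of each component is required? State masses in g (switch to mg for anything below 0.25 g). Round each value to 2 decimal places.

sodium acetate 3.67 g; Tris base 5.81 g; potassium nitrate 0.66 g; riboflavin 1.80 mg

Scale factor = 395 mL / 200 mL = 1.975.
sodium acetate: 1.86 g × (395 mL / 200 mL) = 3.67 g
Tris base: 2.94 g × (395 mL / 200 mL) = 5.81 g
potassium nitrate: 0.335 g × (395 mL / 200 mL) = 0.66 g
riboflavin: 0.913 mg × (395 mL / 200 mL) = 1.80 mg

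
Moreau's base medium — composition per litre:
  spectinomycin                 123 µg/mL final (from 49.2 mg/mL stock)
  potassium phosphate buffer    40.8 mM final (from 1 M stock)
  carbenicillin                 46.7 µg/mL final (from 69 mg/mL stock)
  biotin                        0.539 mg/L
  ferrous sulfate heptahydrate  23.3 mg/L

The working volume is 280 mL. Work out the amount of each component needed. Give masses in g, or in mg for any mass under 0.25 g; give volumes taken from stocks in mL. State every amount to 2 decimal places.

spectinomycin 0.70 mL; potassium phosphate buffer 11.42 mL; carbenicillin 0.19 mL; biotin 0.15 mg; ferrous sulfate heptahydrate 6.52 mg

Scale factor relative to 1 L: 0.28.
spectinomycin: dilute stock: 123 µg/mL × 280 mL ÷ 49200 µg/mL = 0.70 mL
potassium phosphate buffer: C1V1 = C2V2 → 40.8 mM × 280 mL ÷ 1000 mM = 11.42 mL
carbenicillin: C1V1 = C2V2 → 46.7 µg/mL × 280 mL ÷ 69000 µg/mL = 0.19 mL
biotin: 0.539 mg/L × 0.28 L = 0.15 mg
ferrous sulfate heptahydrate: 23.3 mg/L × 0.28 L = 6.52 mg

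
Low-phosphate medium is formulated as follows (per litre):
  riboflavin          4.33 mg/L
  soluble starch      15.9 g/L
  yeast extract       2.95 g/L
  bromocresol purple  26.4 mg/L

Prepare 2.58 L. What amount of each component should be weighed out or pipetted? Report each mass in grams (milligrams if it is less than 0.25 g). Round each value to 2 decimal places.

riboflavin 11.17 mg; soluble starch 41.02 g; yeast extract 7.61 g; bromocresol purple 68.11 mg

Working volume: 2.58 L.
riboflavin: 4.33 mg/L × 2.58 L = 11.17 mg
soluble starch: 15.9 g/L × 2.58 L = 41.02 g
yeast extract: 2.95 g/L × 2.58 L = 7.61 g
bromocresol purple: 26.4 mg/L × 2.58 L = 68.11 mg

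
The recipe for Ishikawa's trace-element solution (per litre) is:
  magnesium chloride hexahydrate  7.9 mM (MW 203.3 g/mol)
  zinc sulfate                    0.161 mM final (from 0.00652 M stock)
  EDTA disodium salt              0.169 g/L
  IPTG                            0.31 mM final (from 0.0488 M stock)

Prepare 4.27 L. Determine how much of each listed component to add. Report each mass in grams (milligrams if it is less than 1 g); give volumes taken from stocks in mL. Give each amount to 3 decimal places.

Working volume: 4.27 L.
magnesium chloride hexahydrate: 7.9 mmol/L × 203.3 g/mol × 4.27 L ÷ 1000 = 6.858 g
zinc sulfate: V = C2·V2/C1 = 0.161 mM × 4270 mL ÷ 6.52 mM = 105.440 mL
EDTA disodium salt: 0.169 g/L × 4.27 L = 0.72163 g = 721.630 mg
IPTG: dilute stock: 0.31 mM × 4270 mL ÷ 48.8 mM = 27.125 mL

magnesium chloride hexahydrate 6.858 g; zinc sulfate 105.440 mL; EDTA disodium salt 721.630 mg; IPTG 27.125 mL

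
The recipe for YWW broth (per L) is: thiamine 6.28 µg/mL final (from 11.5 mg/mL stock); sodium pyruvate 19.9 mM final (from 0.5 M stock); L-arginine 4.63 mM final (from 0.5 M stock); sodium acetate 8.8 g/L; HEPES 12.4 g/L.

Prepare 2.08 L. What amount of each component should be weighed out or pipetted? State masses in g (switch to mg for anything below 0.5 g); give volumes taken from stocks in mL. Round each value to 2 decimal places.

thiamine 1.14 mL; sodium pyruvate 82.78 mL; L-arginine 19.26 mL; sodium acetate 18.30 g; HEPES 25.79 g

Scale factor relative to 1 L: 2.08.
thiamine: dilute stock: 6.28 µg/mL × 2080 mL ÷ 11500 µg/mL = 1.14 mL
sodium pyruvate: V = C2·V2/C1 = 19.9 mM × 2080 mL ÷ 500 mM = 82.78 mL
L-arginine: V = C2·V2/C1 = 4.63 mM × 2080 mL ÷ 500 mM = 19.26 mL
sodium acetate: 8.8 g/L × 2.08 L = 18.30 g
HEPES: 12.4 g/L × 2.08 L = 25.79 g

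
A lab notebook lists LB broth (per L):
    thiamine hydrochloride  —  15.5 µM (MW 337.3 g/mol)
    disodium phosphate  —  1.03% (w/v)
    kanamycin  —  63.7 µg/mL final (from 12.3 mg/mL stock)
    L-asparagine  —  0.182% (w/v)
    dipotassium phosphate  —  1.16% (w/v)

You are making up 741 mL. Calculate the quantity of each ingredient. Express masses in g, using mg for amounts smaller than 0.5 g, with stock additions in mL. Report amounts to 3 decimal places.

thiamine hydrochloride 3.874 mg; disodium phosphate 7.632 g; kanamycin 3.838 mL; L-asparagine 1.349 g; dipotassium phosphate 8.596 g

Target volume = 741 mL = 0.741 L.
thiamine hydrochloride: 15.5 µmol/L × 337.3 g/mol × 0.741 L ÷ 1000 = 3.874 mg
disodium phosphate: 1.03% w/v = 10.3 g/L → 10.3 × 0.741 L = 7.632 g
kanamycin: dilute stock: 63.7 µg/mL × 741 mL ÷ 12300 µg/mL = 3.838 mL
L-asparagine: 0.182 g per 100 mL × 741 mL ÷ 100 = 1.349 g
dipotassium phosphate: 1.16% w/v = 11.6 g/L → 11.6 × 0.741 L = 8.596 g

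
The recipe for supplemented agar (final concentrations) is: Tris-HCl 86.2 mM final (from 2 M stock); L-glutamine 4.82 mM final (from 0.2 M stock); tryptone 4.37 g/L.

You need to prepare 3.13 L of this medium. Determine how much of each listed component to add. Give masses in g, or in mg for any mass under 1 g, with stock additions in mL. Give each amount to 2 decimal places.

Tris-HCl 134.90 mL; L-glutamine 75.43 mL; tryptone 13.68 g

Working volume: 3.13 L.
Tris-HCl: C1V1 = C2V2 → 86.2 mM × 3130 mL ÷ 2000 mM = 134.90 mL
L-glutamine: V = C2·V2/C1 = 4.82 mM × 3130 mL ÷ 200 mM = 75.43 mL
tryptone: 4.37 g/L × 3.13 L = 13.68 g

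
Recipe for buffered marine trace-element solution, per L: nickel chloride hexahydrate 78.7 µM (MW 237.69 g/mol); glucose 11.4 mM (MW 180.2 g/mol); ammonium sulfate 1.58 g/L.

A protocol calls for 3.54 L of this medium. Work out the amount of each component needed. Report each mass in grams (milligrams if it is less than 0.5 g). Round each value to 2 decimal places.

nickel chloride hexahydrate 66.22 mg; glucose 7.27 g; ammonium sulfate 5.59 g

Scale factor relative to 1 L: 3.54.
nickel chloride hexahydrate: 78.7 µmol/L × 237.69 g/mol × 3.54 L ÷ 1000 = 66.22 mg
glucose: 11.4 mmol/L × 180.2 g/mol × 3.54 L ÷ 1000 = 7.27 g
ammonium sulfate: 1.58 g/L × 3.54 L = 5.59 g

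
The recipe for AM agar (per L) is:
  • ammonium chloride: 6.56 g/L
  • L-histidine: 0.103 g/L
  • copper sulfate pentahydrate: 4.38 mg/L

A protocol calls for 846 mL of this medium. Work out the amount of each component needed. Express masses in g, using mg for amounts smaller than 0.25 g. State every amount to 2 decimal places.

ammonium chloride 5.55 g; L-histidine 87.14 mg; copper sulfate pentahydrate 3.71 mg

Scale factor relative to 1 L: 0.846.
ammonium chloride: 6.56 g/L × 0.846 L = 5.55 g
L-histidine: 0.103 g/L × 0.846 L = 0.087138 g = 87.14 mg
copper sulfate pentahydrate: 4.38 mg/L × 0.846 L = 3.71 mg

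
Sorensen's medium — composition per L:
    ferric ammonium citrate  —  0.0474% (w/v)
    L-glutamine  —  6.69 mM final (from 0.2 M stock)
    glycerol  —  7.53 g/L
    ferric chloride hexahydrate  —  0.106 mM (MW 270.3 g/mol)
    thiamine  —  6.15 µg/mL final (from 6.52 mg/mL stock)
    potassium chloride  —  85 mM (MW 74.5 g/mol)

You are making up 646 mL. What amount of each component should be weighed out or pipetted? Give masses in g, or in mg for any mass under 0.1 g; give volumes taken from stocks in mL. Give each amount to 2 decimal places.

Target volume = 646 mL = 0.646 L.
ferric ammonium citrate: 0.0474 g per 100 mL × 646 mL ÷ 100 = 0.31 g
L-glutamine: C1V1 = C2V2 → 6.69 mM × 646 mL ÷ 200 mM = 21.61 mL
glycerol: 7.53 g/L × 0.646 L = 4.86 g
ferric chloride hexahydrate: 0.106 mmol/L × 270.3 mg/mmol × 0.646 L = 18.51 mg
thiamine: V = C2·V2/C1 = 6.15 µg/mL × 646 mL ÷ 6520 µg/mL = 0.61 mL
potassium chloride: 85 mmol/L × 74.5 g/mol × 0.646 L ÷ 1000 = 4.09 g

ferric ammonium citrate 0.31 g; L-glutamine 21.61 mL; glycerol 4.86 g; ferric chloride hexahydrate 18.51 mg; thiamine 0.61 mL; potassium chloride 4.09 g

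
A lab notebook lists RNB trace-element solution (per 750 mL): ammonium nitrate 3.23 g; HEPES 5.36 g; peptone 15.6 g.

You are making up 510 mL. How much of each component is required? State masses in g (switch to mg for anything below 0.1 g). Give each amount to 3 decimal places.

Ratio of target to recipe volume: 510 / 750 = 0.68.
ammonium nitrate: 3.23 g × (510 mL / 750 mL) = 2.196 g
HEPES: 5.36 g × (510 mL / 750 mL) = 3.645 g
peptone: 15.6 g × (510 mL / 750 mL) = 10.608 g

ammonium nitrate 2.196 g; HEPES 3.645 g; peptone 10.608 g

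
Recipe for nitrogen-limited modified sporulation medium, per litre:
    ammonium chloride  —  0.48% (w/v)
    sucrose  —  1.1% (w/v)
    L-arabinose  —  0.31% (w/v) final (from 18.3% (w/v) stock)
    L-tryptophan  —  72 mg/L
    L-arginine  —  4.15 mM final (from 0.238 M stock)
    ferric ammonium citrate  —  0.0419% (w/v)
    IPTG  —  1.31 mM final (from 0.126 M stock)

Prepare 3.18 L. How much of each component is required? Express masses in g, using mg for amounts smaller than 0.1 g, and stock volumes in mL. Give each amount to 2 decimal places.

Working volume: 3.18 L.
ammonium chloride: 0.48 g per 100 mL × 3180 mL ÷ 100 = 15.26 g
sucrose: 1.1% w/v = 11 g/L → 11 × 3.18 L = 34.98 g
L-arabinose: dilute stock: 0.31% ÷ 18.3% × 3180 mL = 53.87 mL
L-tryptophan: 72 mg/L × 3.18 L = 228.96 mg = 0.23 g
L-arginine: C1V1 = C2V2 → 4.15 mM × 3180 mL ÷ 238 mM = 55.45 mL
ferric ammonium citrate: 0.0419% w/v = 0.419 g/L → 0.419 × 3.18 L = 1.33 g
IPTG: dilute stock: 1.31 mM × 3180 mL ÷ 126 mM = 33.06 mL

ammonium chloride 15.26 g; sucrose 34.98 g; L-arabinose 53.87 mL; L-tryptophan 0.23 g; L-arginine 55.45 mL; ferric ammonium citrate 1.33 g; IPTG 33.06 mL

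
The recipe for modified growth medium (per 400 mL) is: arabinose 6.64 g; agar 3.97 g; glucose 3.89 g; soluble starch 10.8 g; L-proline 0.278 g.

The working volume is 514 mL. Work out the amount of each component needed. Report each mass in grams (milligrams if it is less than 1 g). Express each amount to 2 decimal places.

Scale factor = 514 mL / 400 mL = 1.285.
arabinose: 6.64 g × (514 mL / 400 mL) = 8.53 g
agar: 3.97 g × (514 mL / 400 mL) = 5.10 g
glucose: 3.89 g × (514 mL / 400 mL) = 5.00 g
soluble starch: 10.8 g × (514 mL / 400 mL) = 13.88 g
L-proline: 0.278 g × (514 mL / 400 mL) = 0.35723 g = 357.23 mg

arabinose 8.53 g; agar 5.10 g; glucose 5.00 g; soluble starch 13.88 g; L-proline 357.23 mg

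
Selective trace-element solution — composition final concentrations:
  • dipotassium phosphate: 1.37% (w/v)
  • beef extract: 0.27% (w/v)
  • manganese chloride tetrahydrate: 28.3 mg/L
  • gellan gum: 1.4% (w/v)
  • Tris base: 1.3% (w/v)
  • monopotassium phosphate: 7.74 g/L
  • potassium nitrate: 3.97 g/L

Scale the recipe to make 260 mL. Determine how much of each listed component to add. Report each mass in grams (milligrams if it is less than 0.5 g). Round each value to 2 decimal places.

dipotassium phosphate 3.56 g; beef extract 0.70 g; manganese chloride tetrahydrate 7.36 mg; gellan gum 3.64 g; Tris base 3.38 g; monopotassium phosphate 2.01 g; potassium nitrate 1.03 g

Target volume = 260 mL = 0.26 L.
dipotassium phosphate: 1.37 g per 100 mL × 260 mL ÷ 100 = 3.56 g
beef extract: 0.27 g per 100 mL × 260 mL ÷ 100 = 0.70 g
manganese chloride tetrahydrate: 28.3 mg/L × 0.26 L = 7.36 mg
gellan gum: 1.4% w/v = 14 g/L → 14 × 0.26 L = 3.64 g
Tris base: 1.3 g per 100 mL × 260 mL ÷ 100 = 3.38 g
monopotassium phosphate: 7.74 g/L × 0.26 L = 2.01 g
potassium nitrate: 3.97 g/L × 0.26 L = 1.03 g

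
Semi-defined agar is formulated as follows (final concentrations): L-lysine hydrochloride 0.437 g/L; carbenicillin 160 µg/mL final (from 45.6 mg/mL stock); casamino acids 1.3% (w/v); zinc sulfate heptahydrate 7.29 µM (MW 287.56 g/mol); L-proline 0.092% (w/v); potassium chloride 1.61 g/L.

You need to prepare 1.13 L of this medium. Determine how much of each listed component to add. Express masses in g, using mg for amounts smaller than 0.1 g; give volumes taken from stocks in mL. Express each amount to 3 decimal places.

Scale factor relative to 1 L: 1.13.
L-lysine hydrochloride: 0.437 g/L × 1.13 L = 0.494 g
carbenicillin: V = C2·V2/C1 = 160 µg/mL × 1130 mL ÷ 45600 µg/mL = 3.965 mL
casamino acids: 1.3% w/v = 13 g/L → 13 × 1.13 L = 14.690 g
zinc sulfate heptahydrate: 7.29 µmol/L × 287.56 g/mol × 1.13 L ÷ 1000 = 2.369 mg
L-proline: 0.092% w/v = 0.92 g/L → 0.92 × 1.13 L = 1.040 g
potassium chloride: 1.61 g/L × 1.13 L = 1.819 g

L-lysine hydrochloride 0.494 g; carbenicillin 3.965 mL; casamino acids 14.690 g; zinc sulfate heptahydrate 2.369 mg; L-proline 1.040 g; potassium chloride 1.819 g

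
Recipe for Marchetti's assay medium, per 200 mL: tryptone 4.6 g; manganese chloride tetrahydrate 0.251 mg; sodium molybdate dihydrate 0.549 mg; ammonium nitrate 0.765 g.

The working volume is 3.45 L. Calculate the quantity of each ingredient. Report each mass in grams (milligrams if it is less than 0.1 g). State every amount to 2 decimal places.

tryptone 79.35 g; manganese chloride tetrahydrate 4.33 mg; sodium molybdate dihydrate 9.47 mg; ammonium nitrate 13.20 g

Scale factor = 3450 mL / 200 mL = 17.25.
tryptone: 4.6 g × (3450 mL / 200 mL) = 79.35 g
manganese chloride tetrahydrate: 0.251 mg × (3450 mL / 200 mL) = 4.33 mg
sodium molybdate dihydrate: 0.549 mg × (3450 mL / 200 mL) = 9.47 mg
ammonium nitrate: 0.765 g × (3450 mL / 200 mL) = 13.20 g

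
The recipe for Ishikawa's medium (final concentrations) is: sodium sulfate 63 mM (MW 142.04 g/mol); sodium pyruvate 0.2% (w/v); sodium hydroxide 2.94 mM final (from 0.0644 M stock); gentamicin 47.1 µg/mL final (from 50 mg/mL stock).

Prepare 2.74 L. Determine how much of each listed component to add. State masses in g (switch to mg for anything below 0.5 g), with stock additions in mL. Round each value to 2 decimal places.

sodium sulfate 24.52 g; sodium pyruvate 5.48 g; sodium hydroxide 125.09 mL; gentamicin 2.58 mL

Working volume: 2.74 L.
sodium sulfate: 63 mmol/L × 142.04 g/mol × 2.74 L ÷ 1000 = 24.52 g
sodium pyruvate: 0.2% w/v = 2 g/L → 2 × 2.74 L = 5.48 g
sodium hydroxide: dilute stock: 2.94 mM × 2740 mL ÷ 64.4 mM = 125.09 mL
gentamicin: dilute stock: 47.1 µg/mL × 2740 mL ÷ 50000 µg/mL = 2.58 mL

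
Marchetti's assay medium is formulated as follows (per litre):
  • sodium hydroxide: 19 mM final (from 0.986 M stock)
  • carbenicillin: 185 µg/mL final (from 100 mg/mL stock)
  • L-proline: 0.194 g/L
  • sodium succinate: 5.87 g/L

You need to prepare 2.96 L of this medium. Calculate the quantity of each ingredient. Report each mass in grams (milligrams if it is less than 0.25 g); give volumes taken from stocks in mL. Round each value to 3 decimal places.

sodium hydroxide 57.039 mL; carbenicillin 5.476 mL; L-proline 0.574 g; sodium succinate 17.375 g

Scale factor relative to 1 L: 2.96.
sodium hydroxide: dilute stock: 19 mM × 2960 mL ÷ 986 mM = 57.039 mL
carbenicillin: dilute stock: 185 µg/mL × 2960 mL ÷ 100000 µg/mL = 5.476 mL
L-proline: 0.194 g/L × 2.96 L = 0.574 g
sodium succinate: 5.87 g/L × 2.96 L = 17.375 g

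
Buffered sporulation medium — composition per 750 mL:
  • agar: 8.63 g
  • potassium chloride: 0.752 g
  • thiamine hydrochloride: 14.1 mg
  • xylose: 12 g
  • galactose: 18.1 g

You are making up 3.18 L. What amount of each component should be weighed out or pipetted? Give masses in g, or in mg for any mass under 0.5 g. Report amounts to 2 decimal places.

agar 36.59 g; potassium chloride 3.19 g; thiamine hydrochloride 59.78 mg; xylose 50.88 g; galactose 76.74 g

Ratio of target to recipe volume: 3180 / 750 = 4.24.
agar: 8.63 g × (3180 mL / 750 mL) = 36.59 g
potassium chloride: 0.752 g × (3180 mL / 750 mL) = 3.19 g
thiamine hydrochloride: 14.1 mg × (3180 mL / 750 mL) = 59.78 mg
xylose: 12 g × (3180 mL / 750 mL) = 50.88 g
galactose: 18.1 g × (3180 mL / 750 mL) = 76.74 g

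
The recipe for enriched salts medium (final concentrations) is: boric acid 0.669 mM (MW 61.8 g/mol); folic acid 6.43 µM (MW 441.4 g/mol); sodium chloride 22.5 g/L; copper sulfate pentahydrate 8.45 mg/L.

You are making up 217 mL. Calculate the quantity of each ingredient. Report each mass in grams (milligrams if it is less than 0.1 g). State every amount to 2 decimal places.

boric acid 8.97 mg; folic acid 0.62 mg; sodium chloride 4.88 g; copper sulfate pentahydrate 1.83 mg

Target volume = 217 mL = 0.217 L.
boric acid: 0.669 mmol/L × 61.8 mg/mmol × 0.217 L = 8.97 mg
folic acid: 6.43 µmol/L × 441.4 g/mol × 0.217 L ÷ 1000 = 0.62 mg
sodium chloride: 22.5 g/L × 0.217 L = 4.88 g
copper sulfate pentahydrate: 8.45 mg/L × 0.217 L = 1.83 mg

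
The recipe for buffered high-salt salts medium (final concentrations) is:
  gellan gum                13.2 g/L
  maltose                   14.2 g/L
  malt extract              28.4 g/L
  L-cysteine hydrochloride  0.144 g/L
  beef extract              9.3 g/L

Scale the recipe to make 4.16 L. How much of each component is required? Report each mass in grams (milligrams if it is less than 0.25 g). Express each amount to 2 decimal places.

gellan gum 54.91 g; maltose 59.07 g; malt extract 118.14 g; L-cysteine hydrochloride 0.60 g; beef extract 38.69 g

Scale factor relative to 1 L: 4.16.
gellan gum: 13.2 g/L × 4.16 L = 54.91 g
maltose: 14.2 g/L × 4.16 L = 59.07 g
malt extract: 28.4 g/L × 4.16 L = 118.14 g
L-cysteine hydrochloride: 0.144 g/L × 4.16 L = 0.60 g
beef extract: 9.3 g/L × 4.16 L = 38.69 g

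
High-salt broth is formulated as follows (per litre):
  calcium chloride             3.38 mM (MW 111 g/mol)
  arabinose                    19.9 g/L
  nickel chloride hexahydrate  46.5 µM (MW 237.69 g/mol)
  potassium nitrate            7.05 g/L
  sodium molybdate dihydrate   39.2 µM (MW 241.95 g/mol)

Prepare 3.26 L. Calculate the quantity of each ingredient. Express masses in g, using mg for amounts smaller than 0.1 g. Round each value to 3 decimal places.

Scale factor relative to 1 L: 3.26.
calcium chloride: 3.38 mmol/L × 111 g/mol × 3.26 L ÷ 1000 = 1.223 g
arabinose: 19.9 g/L × 3.26 L = 64.874 g
nickel chloride hexahydrate: 46.5 µmol/L × 237.69 g/mol × 3.26 L ÷ 1000 = 36.031 mg
potassium nitrate: 7.05 g/L × 3.26 L = 22.983 g
sodium molybdate dihydrate: 39.2 µmol/L × 241.95 g/mol × 3.26 L ÷ 1000 = 30.919 mg

calcium chloride 1.223 g; arabinose 64.874 g; nickel chloride hexahydrate 36.031 mg; potassium nitrate 22.983 g; sodium molybdate dihydrate 30.919 mg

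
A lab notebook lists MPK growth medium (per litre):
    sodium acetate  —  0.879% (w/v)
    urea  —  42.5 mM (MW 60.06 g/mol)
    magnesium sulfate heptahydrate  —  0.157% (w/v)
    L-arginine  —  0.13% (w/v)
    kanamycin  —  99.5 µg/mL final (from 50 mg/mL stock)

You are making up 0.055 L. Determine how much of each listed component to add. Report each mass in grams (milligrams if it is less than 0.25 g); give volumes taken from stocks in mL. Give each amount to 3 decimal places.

Scale factor relative to 1 L: 0.055.
sodium acetate: 0.879 g per 100 mL × 55 mL ÷ 100 = 0.483 g
urea: 42.5 mmol/L × 60.06 mg/mmol × 0.055 L = 140.390 mg
magnesium sulfate heptahydrate: 0.157 g per 100 mL × 55 mL ÷ 100 = 0.08635 g = 86.350 mg
L-arginine: 0.13% w/v = 1.3 g/L → 1.3 × 0.055 L = 0.0715 g = 71.500 mg
kanamycin: dilute stock: 99.5 µg/mL × 55 mL ÷ 50000 µg/mL = 0.109 mL

sodium acetate 0.483 g; urea 140.390 mg; magnesium sulfate heptahydrate 86.350 mg; L-arginine 71.500 mg; kanamycin 0.109 mL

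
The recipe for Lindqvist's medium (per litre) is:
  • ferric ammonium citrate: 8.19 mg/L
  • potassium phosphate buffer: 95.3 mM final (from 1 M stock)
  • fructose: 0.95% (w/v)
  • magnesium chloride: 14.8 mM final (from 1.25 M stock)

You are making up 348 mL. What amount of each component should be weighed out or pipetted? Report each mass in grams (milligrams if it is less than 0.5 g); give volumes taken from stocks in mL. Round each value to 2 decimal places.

Target volume = 348 mL = 0.348 L.
ferric ammonium citrate: 8.19 mg/L × 0.348 L = 2.85 mg
potassium phosphate buffer: C1V1 = C2V2 → 95.3 mM × 348 mL ÷ 1000 mM = 33.16 mL
fructose: 0.95% w/v = 9.5 g/L → 9.5 × 0.348 L = 3.31 g
magnesium chloride: dilute stock: 14.8 mM × 348 mL ÷ 1250 mM = 4.12 mL

ferric ammonium citrate 2.85 mg; potassium phosphate buffer 33.16 mL; fructose 3.31 g; magnesium chloride 4.12 mL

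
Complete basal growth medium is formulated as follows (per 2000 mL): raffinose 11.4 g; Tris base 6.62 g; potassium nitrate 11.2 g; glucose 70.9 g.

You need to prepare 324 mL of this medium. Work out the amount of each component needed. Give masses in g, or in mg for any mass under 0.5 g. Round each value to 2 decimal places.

raffinose 1.85 g; Tris base 1.07 g; potassium nitrate 1.81 g; glucose 11.49 g

Scale factor = 324 mL / 2000 mL = 0.162.
raffinose: 11.4 g × (324 mL / 2000 mL) = 1.85 g
Tris base: 6.62 g × (324 mL / 2000 mL) = 1.07 g
potassium nitrate: 11.2 g × (324 mL / 2000 mL) = 1.81 g
glucose: 70.9 g × (324 mL / 2000 mL) = 11.49 g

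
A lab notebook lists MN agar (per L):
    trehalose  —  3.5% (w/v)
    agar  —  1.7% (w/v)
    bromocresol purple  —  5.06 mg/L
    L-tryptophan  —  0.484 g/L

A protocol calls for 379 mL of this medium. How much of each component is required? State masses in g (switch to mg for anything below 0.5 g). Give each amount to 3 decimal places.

trehalose 13.265 g; agar 6.443 g; bromocresol purple 1.918 mg; L-tryptophan 183.436 mg

Scale factor relative to 1 L: 0.379.
trehalose: 3.5% w/v = 35 g/L → 35 × 0.379 L = 13.265 g
agar: 1.7 g per 100 mL × 379 mL ÷ 100 = 6.443 g
bromocresol purple: 5.06 mg/L × 0.379 L = 1.918 mg
L-tryptophan: 0.484 g/L × 0.379 L = 0.183436 g = 183.436 mg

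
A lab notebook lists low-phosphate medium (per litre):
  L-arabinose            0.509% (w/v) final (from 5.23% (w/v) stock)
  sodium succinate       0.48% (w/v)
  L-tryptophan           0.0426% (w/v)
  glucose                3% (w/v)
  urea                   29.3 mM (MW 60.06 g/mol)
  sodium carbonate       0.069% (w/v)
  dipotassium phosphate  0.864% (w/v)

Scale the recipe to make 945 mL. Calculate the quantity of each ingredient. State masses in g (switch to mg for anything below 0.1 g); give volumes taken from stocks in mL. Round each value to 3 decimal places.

Scale factor relative to 1 L: 0.945.
L-arabinose: C1V1 = C2V2 → 0.509% ÷ 5.23% × 945 mL = 91.970 mL
sodium succinate: 0.48 g per 100 mL × 945 mL ÷ 100 = 4.536 g
L-tryptophan: 0.0426 g per 100 mL × 945 mL ÷ 100 = 0.403 g
glucose: 3% w/v = 30 g/L → 30 × 0.945 L = 28.350 g
urea: 29.3 mmol/L × 60.06 g/mol × 0.945 L ÷ 1000 = 1.663 g
sodium carbonate: 0.069 g per 100 mL × 945 mL ÷ 100 = 0.652 g
dipotassium phosphate: 0.864 g per 100 mL × 945 mL ÷ 100 = 8.165 g

L-arabinose 91.970 mL; sodium succinate 4.536 g; L-tryptophan 0.403 g; glucose 28.350 g; urea 1.663 g; sodium carbonate 0.652 g; dipotassium phosphate 8.165 g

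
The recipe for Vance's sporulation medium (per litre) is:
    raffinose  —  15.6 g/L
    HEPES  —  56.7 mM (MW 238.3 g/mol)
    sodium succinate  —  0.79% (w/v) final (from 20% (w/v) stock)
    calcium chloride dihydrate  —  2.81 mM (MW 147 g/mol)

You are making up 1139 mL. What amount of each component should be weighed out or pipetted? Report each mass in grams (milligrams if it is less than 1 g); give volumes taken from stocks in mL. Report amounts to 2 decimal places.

raffinose 17.77 g; HEPES 15.39 g; sodium succinate 44.99 mL; calcium chloride dihydrate 470.49 mg

Working volume: 1139 mL = 1.139 L.
raffinose: 15.6 g/L × 1.139 L = 17.77 g
HEPES: 56.7 mmol/L × 238.3 g/mol × 1.139 L ÷ 1000 = 15.39 g
sodium succinate: C1V1 = C2V2 → 0.79% ÷ 20% × 1139 mL = 44.99 mL
calcium chloride dihydrate: 2.81 mmol/L × 147 mg/mmol × 1.139 L = 470.49 mg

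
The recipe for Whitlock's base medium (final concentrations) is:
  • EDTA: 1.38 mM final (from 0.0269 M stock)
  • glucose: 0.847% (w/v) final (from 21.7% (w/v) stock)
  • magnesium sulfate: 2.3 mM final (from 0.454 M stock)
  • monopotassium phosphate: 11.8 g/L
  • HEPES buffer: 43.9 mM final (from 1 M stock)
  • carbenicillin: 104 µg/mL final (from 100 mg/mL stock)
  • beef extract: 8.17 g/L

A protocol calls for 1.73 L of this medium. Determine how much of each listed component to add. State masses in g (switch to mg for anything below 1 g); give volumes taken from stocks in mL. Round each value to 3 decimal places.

Working volume: 1.73 L.
EDTA: dilute stock: 1.38 mM × 1730 mL ÷ 26.9 mM = 88.751 mL
glucose: V = C2·V2/C1 = 0.847% ÷ 21.7% × 1730 mL = 67.526 mL
magnesium sulfate: V = C2·V2/C1 = 2.3 mM × 1730 mL ÷ 454 mM = 8.764 mL
monopotassium phosphate: 11.8 g/L × 1.73 L = 20.414 g
HEPES buffer: V = C2·V2/C1 = 43.9 mM × 1730 mL ÷ 1000 mM = 75.947 mL
carbenicillin: dilute stock: 104 µg/mL × 1730 mL ÷ 100000 µg/mL = 1.799 mL
beef extract: 8.17 g/L × 1.73 L = 14.134 g

EDTA 88.751 mL; glucose 67.526 mL; magnesium sulfate 8.764 mL; monopotassium phosphate 20.414 g; HEPES buffer 75.947 mL; carbenicillin 1.799 mL; beef extract 14.134 g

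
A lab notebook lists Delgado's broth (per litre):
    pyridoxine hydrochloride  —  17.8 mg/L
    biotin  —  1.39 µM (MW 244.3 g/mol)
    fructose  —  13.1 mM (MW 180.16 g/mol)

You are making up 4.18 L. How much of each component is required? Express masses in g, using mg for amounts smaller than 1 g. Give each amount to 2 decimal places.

pyridoxine hydrochloride 74.40 mg; biotin 1.42 mg; fructose 9.87 g

Working volume: 4.18 L.
pyridoxine hydrochloride: 17.8 mg/L × 4.18 L = 74.40 mg
biotin: 1.39 µmol/L × 244.3 g/mol × 4.18 L ÷ 1000 = 1.42 mg
fructose: 13.1 mmol/L × 180.16 g/mol × 4.18 L ÷ 1000 = 9.87 g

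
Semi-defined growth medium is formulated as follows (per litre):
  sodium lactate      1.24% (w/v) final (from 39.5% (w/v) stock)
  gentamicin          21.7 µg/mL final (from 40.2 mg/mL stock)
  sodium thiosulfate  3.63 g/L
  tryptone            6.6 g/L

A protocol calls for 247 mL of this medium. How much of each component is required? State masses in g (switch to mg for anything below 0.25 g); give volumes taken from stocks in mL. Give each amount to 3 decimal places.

Working volume: 247 mL = 0.247 L.
sodium lactate: dilute stock: 1.24% ÷ 39.5% × 247 mL = 7.754 mL
gentamicin: dilute stock: 21.7 µg/mL × 247 mL ÷ 40200 µg/mL = 0.133 mL
sodium thiosulfate: 3.63 g/L × 0.247 L = 0.897 g
tryptone: 6.6 g/L × 0.247 L = 1.630 g

sodium lactate 7.754 mL; gentamicin 0.133 mL; sodium thiosulfate 0.897 g; tryptone 1.630 g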